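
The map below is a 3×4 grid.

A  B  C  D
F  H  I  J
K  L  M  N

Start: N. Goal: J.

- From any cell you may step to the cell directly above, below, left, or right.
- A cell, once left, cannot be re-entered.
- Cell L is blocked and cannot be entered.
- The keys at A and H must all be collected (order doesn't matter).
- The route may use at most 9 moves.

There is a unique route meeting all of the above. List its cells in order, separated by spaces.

N M I H F A B C D J

Any route must reach A and H and still end at J within 9 moves, so the order of the required stops is forced.
Route from N: left to M, up to I, 2× left (reaching F), up to A, 3× right (reaching D), down to J — 9 moves in all.
Check: all required cells visited; 9 ≤ 9 moves.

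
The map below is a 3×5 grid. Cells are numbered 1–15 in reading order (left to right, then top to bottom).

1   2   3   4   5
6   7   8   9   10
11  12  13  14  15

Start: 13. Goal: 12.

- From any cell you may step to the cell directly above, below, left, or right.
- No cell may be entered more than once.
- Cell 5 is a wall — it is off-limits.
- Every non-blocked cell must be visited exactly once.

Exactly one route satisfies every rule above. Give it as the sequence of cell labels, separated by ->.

Need to visit all 14 open cells exactly once, starting at 13 and ending at 12.
Route from 13: right 2 to 15, up 1 to 10, left 1 to 9, up 1 to 4, left 1 to 3, down 1 to 8, left 1 to 7, up 1 to 2, left 1 to 1, down 2 to 11, right 1 to 12 — 13 moves in all.
Check: all 14 open cells covered.

13 -> 14 -> 15 -> 10 -> 9 -> 4 -> 3 -> 8 -> 7 -> 2 -> 1 -> 6 -> 11 -> 12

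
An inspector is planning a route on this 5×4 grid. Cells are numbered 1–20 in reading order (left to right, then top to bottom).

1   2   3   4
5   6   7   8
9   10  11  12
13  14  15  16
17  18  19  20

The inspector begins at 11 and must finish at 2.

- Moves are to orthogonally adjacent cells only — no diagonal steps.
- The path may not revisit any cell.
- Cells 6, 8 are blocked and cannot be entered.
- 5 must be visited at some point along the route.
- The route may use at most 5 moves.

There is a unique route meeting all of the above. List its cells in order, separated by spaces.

11 10 9 5 1 2

The 5-move cap with required stops at 5 leaves no slack for detours.
Route from 11: left 2 to 9, up 2 to 1, right 1 to 2 — 5 moves in all.
Check: all required cells visited; 5 ≤ 5 moves.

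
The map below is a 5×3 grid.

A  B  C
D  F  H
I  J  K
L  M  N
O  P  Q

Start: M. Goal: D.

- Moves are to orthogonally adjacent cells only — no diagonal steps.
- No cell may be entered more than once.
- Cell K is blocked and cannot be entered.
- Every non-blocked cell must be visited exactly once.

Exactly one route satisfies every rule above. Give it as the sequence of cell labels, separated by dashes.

M - N - Q - P - O - L - I - J - F - H - C - B - A - D

Need to visit all 14 open cells exactly once, starting at M and ending at D.
Cell A has only two open neighbours (D and B), so the path must pass straight through it: one of those is the cell it's entered from and the other is where it exits.
Route from M: right 1 to N, down 1 to Q, left 2 to O, up 2 to I, right 1 to J, up 1 to F, right 1 to H, up 1 to C, left 2 to A, down 1 to D — 13 moves in all.
Check: all 14 open cells covered.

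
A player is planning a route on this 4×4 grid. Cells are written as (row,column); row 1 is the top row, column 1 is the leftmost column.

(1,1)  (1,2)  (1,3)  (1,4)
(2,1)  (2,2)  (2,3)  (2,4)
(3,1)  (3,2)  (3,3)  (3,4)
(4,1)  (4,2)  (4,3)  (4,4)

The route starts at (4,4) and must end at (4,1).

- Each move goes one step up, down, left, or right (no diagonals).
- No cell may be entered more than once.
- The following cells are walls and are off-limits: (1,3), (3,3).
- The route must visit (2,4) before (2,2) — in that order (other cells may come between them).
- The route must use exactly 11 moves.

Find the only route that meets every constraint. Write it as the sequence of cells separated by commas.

The waypoints must appear in the order (2,4), (2,2), with no cell reused.
Route from (4,4): up 2 to (2,4), left 2 to (2,2), up 1 to (1,2), left 1 to (1,1), down 2 to (3,1), right 1 to (3,2), down 1 to (4,2), left 1 to (4,1) — 11 moves in all.
Check: order respected ((2,4) at step 2, (2,2) at step 4); 11 moves as required.

(4,4), (3,4), (2,4), (2,3), (2,2), (1,2), (1,1), (2,1), (3,1), (3,2), (4,2), (4,1)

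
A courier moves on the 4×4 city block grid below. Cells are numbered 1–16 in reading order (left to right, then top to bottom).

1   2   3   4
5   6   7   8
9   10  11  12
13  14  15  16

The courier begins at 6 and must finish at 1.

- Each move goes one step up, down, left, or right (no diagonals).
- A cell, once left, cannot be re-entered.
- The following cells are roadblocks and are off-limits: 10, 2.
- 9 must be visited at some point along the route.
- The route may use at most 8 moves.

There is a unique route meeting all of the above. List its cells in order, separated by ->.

Any route must reach 9 and still end at 1 within 8 moves, so the order of the required stops is forced.
Route from 6: right 1 to 7, down 2 to 15, left 2 to 13, up 3 to 1 — 8 moves in all.
Check: all required cells visited; 8 ≤ 8 moves.

6 -> 7 -> 11 -> 15 -> 14 -> 13 -> 9 -> 5 -> 1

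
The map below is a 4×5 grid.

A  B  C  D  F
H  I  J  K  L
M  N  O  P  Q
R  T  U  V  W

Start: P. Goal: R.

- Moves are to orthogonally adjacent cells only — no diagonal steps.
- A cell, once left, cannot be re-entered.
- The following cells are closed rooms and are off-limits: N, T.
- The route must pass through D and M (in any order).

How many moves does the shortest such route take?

Any route passes through D and M in some order between P and R. Summing Manhattan distances along each leg and taking the cheapest ordering (P → D → M → R) gives a lower bound of 2 + 5 + 1 = 8 moves.
A route of 8 moves achieves this: P → K → D → C → J → I → H → M → R.
Since 8 matches the lower bound, it is optimal.

8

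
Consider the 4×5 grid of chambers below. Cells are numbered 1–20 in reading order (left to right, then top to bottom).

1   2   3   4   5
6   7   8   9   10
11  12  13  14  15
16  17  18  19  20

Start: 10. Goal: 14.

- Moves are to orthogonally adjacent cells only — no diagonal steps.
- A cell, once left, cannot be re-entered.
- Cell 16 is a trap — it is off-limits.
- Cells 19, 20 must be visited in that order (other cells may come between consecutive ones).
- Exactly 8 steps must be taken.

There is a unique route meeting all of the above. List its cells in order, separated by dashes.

The waypoints must appear in the order 19, 20, with no cell reused.
Route from 10: 2× left (reaching 8), 2× down (reaching 18), 2× right (reaching 20), up to 15, left to 14 — 8 moves in all.
Check: order respected (19 at step 5, 20 at step 6); 8 moves as required.

10 - 9 - 8 - 13 - 18 - 19 - 20 - 15 - 14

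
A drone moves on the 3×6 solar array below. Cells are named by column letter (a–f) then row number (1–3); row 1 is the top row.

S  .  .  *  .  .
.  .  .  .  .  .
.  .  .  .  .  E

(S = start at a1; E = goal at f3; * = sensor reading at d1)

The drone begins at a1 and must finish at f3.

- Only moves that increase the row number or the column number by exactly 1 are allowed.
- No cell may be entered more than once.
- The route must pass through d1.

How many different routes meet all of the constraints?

6

A right/down-only route from a1 to f3 makes exactly 2 down-moves and 5 right-moves in some order.
With no other constraints that would be C(7,2) = 21 routes.
Split at d1 and multiply the segment counts: a1→d1: 1; d1→f3: 6; product = 6.
That gives 6 routes.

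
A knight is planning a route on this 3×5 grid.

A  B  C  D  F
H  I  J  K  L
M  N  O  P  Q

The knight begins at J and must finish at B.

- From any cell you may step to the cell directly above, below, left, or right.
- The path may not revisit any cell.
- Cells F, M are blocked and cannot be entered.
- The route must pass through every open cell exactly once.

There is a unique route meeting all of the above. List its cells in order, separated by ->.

Need to visit all 13 open cells exactly once, starting at J and ending at B.
Cell H has only two open neighbours (A and I), so the path must pass straight through it: one of those is the cell it's entered from and the other is where it exits.
Route from J: up 1 to C, right 1 to D, down 1 to K, right 1 to L, down 1 to Q, left 3 to N, up 1 to I, left 1 to H, up 1 to A, right 1 to B — 12 moves in all.
Check: all 13 open cells covered.

J -> C -> D -> K -> L -> Q -> P -> O -> N -> I -> H -> A -> B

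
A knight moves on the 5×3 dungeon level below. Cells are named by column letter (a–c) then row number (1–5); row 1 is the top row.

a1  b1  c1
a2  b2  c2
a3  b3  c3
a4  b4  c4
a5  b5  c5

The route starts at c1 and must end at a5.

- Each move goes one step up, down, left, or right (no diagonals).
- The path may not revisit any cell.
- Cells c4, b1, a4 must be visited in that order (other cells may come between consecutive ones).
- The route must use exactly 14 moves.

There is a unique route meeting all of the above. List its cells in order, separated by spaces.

The waypoints must appear in the order c4, b1, a4, with no cell reused.
Route from c1: 4× down (reaching c5), left to b5, 4× up (reaching b1), left to a1, 4× down (reaching a5) — 14 moves in all.
Check: order respected (c4 at step 3, b1 at step 9, a4 at step 13); 14 moves as required.

c1 c2 c3 c4 c5 b5 b4 b3 b2 b1 a1 a2 a3 a4 a5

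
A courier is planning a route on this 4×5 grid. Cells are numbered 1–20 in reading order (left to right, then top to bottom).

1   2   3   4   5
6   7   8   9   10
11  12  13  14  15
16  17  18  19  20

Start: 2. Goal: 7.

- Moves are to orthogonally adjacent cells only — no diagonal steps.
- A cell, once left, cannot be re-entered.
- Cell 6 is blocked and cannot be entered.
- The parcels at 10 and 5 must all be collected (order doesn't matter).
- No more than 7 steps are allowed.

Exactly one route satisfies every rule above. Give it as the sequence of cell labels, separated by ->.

2 -> 3 -> 4 -> 5 -> 10 -> 9 -> 8 -> 7

Any route must reach 10 and 5 and still end at 7 within 7 moves, so the order of the required stops is forced.
Route from 2: 3× right (reaching 5), down to 10, 3× left (reaching 7) — 7 moves in all.
Check: all required cells visited; 7 ≤ 7 moves.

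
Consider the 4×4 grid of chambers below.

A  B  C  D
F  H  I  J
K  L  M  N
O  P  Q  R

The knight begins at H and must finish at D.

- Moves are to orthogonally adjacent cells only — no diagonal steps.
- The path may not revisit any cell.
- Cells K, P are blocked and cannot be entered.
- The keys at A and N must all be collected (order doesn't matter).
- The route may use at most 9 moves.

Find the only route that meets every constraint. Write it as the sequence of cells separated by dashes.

H - F - A - B - C - I - M - N - J - D

The 9-move cap with required stops at A, N leaves no slack for detours.
Route from H: left to F, up to A, 2× right (reaching C), 2× down (reaching M), right to N, 2× up (reaching D) — 9 moves in all.
Check: all required cells visited; 9 ≤ 9 moves.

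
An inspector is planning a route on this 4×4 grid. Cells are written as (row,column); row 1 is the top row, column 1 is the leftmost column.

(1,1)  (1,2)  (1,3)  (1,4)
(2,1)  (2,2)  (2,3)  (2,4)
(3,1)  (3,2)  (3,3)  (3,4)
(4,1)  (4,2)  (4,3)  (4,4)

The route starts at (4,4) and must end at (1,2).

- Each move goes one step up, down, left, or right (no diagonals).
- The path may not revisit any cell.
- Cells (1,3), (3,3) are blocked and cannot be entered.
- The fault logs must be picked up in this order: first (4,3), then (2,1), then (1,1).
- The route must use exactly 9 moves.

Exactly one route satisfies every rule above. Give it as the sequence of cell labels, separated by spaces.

(4,4) (4,3) (4,2) (4,1) (3,1) (3,2) (2,2) (2,1) (1,1) (1,2)

The waypoints must appear in the order (4,3), (2,1), (1,1), with no cell reused.
Route from (4,4): left 3 to (4,1), up 1 to (3,1), right 1 to (3,2), up 1 to (2,2), left 1 to (2,1), up 1 to (1,1), right 1 to (1,2) — 9 moves in all.
Check: order respected ((4,3) at step 1, (2,1) at step 7, (1,1) at step 8); 9 moves as required.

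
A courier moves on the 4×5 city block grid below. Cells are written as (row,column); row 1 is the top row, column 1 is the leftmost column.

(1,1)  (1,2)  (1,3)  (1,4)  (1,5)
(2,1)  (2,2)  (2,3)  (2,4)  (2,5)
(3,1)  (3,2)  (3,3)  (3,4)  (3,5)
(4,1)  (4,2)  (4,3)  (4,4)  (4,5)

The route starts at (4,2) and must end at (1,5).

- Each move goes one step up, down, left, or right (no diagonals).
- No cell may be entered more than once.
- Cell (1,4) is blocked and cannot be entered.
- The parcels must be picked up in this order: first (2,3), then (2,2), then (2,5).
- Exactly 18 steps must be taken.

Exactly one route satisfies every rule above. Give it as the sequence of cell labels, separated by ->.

(4,2) -> (4,1) -> (3,1) -> (2,1) -> (1,1) -> (1,2) -> (1,3) -> (2,3) -> (2,2) -> (3,2) -> (3,3) -> (4,3) -> (4,4) -> (4,5) -> (3,5) -> (3,4) -> (2,4) -> (2,5) -> (1,5)

The waypoints must appear in the order (2,3), (2,2), (2,5), with no cell reused.
Route from (4,2): left to (4,1), 3× up (reaching (1,1)), 2× right (reaching (1,3)), down to (2,3), left to (2,2), down to (3,2), right to (3,3), down to (4,3), 2× right (reaching (4,5)), up to (3,5), left to (3,4), up to (2,4), right to (2,5), up to (1,5) — 18 moves in all.
Check: order respected ((2,3) at step 7, (2,2) at step 8, (2,5) at step 17); 18 moves as required.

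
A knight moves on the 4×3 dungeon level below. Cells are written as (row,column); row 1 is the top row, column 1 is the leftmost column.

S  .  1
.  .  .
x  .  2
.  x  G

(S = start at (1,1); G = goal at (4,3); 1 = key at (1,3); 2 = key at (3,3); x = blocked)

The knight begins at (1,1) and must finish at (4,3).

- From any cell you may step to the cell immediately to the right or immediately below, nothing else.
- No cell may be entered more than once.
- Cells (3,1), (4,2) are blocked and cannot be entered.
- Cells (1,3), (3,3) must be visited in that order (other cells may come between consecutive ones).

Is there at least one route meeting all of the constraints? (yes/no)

yes

One route that works: (1,1) → (1,2) → (1,3) → (2,3) → (3,3) → (4,3).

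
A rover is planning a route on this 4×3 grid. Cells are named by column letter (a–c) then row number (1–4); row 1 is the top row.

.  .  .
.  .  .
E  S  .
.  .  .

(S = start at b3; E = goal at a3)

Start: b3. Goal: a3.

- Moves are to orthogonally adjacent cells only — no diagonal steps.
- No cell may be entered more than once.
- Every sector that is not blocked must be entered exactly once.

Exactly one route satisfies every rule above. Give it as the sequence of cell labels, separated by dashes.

Need to visit all 12 open cells exactly once, starting at b3 and ending at a3.
Cell c4 has only two open neighbours (c3 and b4), so the path must pass straight through it: one of those is the cell it's entered from and the other is where it exits.
Route from b3: up to b2, left to a2, up to a1, 2× right (reaching c1), 3× down (reaching c4), 2× left (reaching a4), up to a3 — 11 moves in all.
Check: all 12 open cells covered.

b3 - b2 - a2 - a1 - b1 - c1 - c2 - c3 - c4 - b4 - a4 - a3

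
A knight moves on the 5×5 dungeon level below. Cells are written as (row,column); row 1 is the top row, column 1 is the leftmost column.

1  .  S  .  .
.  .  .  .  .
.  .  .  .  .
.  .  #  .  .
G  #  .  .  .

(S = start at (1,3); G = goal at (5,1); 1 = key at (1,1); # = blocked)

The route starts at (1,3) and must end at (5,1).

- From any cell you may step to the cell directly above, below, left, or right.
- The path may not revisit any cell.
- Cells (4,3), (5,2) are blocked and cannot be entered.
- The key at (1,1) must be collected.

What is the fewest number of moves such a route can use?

Any route passes through (1,1) somewhere between (1,3) and (5,1). Summing Manhattan distances along the two legs ((1,3) → (1,1) → (5,1)) gives a lower bound of 2 + 4 = 6 moves.
A route of 6 moves achieves this: (1,3) → (1,2) → (1,1) → (2,1) → (3,1) → (4,1) → (5,1).
Since 6 matches the lower bound, it is optimal.

6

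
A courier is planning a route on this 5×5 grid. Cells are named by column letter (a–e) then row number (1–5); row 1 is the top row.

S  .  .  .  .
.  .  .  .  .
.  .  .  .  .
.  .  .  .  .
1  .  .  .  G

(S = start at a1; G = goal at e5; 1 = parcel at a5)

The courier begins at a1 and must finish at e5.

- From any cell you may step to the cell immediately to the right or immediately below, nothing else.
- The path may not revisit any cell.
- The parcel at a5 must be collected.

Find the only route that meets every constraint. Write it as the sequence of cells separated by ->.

Moves only go right or down, so the column and row indices never decrease.
Route from a1: 4× down (reaching a5), 4× right (reaching e5) — 8 moves in all.
Check: all required cells visited.

a1 -> a2 -> a3 -> a4 -> a5 -> b5 -> c5 -> d5 -> e5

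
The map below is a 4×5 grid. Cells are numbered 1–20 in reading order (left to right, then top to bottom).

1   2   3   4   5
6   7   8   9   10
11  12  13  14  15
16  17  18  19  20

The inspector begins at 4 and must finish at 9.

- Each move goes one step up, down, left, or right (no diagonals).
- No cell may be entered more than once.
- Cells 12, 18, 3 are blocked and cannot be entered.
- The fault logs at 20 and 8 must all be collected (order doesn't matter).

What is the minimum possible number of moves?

Any route passes through 20 and 8 in some order between 4 and 9. Summing Manhattan distances along each leg and taking the cheapest ordering (4 → 8 → 20 → 9) gives a lower bound of 2 + 4 + 3 = 9 moves.
A route of 9 moves achieves this: 4 → 5 → 10 → 15 → 20 → 19 → 14 → 13 → 8 → 9.
Since 9 matches the lower bound, it is optimal.

9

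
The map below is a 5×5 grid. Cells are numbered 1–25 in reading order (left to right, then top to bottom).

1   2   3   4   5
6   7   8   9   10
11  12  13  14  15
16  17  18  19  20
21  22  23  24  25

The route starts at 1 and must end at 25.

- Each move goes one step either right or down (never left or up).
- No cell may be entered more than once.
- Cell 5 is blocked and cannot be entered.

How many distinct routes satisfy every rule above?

69

A right/down-only route from 1 to 25 makes exactly 4 down-moves and 4 right-moves in some order.
With no other constraints that would be C(8,4) = 70 routes.
Subtract routes through each blocked cell (inclusion–exclusion for overlaps): − through 5: 1 → 69.
That gives 69 routes.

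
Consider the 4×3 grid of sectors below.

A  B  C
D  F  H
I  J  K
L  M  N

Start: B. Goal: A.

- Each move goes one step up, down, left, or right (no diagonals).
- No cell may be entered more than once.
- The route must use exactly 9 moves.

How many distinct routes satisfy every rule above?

Need simple routes of exactly 9 moves from B to A (Manhattan distance 1, so 4 moves are spent on a detour and 4 undoing it).
Branch systematically from the start, pruning whenever the remaining move budget drops below the Manhattan distance to A or differs from it in parity. Grouping the completions by first move — via F: 4; via C: 5 (no valid completion starts via A) — and summing: 4 + 5 = 9.
That gives 9 routes.

9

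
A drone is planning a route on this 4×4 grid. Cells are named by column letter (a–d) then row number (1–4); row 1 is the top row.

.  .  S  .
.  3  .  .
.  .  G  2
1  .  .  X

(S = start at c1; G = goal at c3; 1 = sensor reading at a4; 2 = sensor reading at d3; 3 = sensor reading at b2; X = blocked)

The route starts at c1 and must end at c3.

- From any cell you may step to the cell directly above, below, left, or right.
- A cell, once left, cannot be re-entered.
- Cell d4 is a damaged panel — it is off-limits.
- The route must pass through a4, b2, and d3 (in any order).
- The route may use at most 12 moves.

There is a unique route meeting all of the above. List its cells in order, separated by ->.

The 12-move cap with required stops at a4, b2, d3 leaves no slack for detours.
Route from c1: left 2 to a1, down 3 to a4, right 1 to b4, up 2 to b2, right 2 to d2, down 1 to d3, left 1 to c3 — 12 moves in all.
Check: all required cells visited; 12 ≤ 12 moves.

c1 -> b1 -> a1 -> a2 -> a3 -> a4 -> b4 -> b3 -> b2 -> c2 -> d2 -> d3 -> c3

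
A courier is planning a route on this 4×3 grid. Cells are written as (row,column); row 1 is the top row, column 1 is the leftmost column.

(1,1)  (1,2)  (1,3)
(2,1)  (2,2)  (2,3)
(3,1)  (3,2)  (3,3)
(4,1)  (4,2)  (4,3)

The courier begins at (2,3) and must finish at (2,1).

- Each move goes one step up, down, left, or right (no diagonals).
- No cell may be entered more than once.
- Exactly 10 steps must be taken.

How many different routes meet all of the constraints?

2

Need simple routes of exactly 10 moves from (2,3) to (2,1) (Manhattan distance 2, so 4 moves are spent on a detour and 4 undoing it).
Enumerating: (2,3) (1,3) (1,2) (2,2) (3,2) (3,3) (4,3) (4,2) (4,1) (3,1) (2,1) | (2,3) (3,3) (4,3) (4,2) (4,1) (3,1) (3,2) (2,2) (1,2) (1,1) (2,1).
That gives 2 routes.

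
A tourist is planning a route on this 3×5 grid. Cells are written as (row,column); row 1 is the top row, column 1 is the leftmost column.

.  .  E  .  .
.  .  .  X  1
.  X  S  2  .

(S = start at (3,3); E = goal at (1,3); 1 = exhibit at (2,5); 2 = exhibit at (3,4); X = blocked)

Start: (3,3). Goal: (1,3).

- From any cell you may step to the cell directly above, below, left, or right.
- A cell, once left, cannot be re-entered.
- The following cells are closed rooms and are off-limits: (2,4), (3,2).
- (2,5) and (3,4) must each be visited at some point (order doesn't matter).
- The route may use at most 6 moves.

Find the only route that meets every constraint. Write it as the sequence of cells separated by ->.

(3,3) -> (3,4) -> (3,5) -> (2,5) -> (1,5) -> (1,4) -> (1,3)

The budget equals the shortest possible length, so every move has to be on a shortest route through the required cells.
Route from (3,3): 2× right (reaching (3,5)), 2× up (reaching (1,5)), 2× left (reaching (1,3)) — 6 moves in all.
Check: all required cells visited; 6 ≤ 6 moves.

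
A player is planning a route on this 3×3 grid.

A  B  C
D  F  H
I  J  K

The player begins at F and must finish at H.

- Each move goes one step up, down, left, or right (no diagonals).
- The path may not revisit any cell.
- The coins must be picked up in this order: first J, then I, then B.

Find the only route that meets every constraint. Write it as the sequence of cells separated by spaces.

F J I D A B C H

The waypoints must appear in the order J, I, B, with no cell reused.
Route from F: down 1 to J, left 1 to I, up 2 to A, right 2 to C, down 1 to H — 7 moves in all.
Check: order respected (J at step 1, I at step 2, B at step 5).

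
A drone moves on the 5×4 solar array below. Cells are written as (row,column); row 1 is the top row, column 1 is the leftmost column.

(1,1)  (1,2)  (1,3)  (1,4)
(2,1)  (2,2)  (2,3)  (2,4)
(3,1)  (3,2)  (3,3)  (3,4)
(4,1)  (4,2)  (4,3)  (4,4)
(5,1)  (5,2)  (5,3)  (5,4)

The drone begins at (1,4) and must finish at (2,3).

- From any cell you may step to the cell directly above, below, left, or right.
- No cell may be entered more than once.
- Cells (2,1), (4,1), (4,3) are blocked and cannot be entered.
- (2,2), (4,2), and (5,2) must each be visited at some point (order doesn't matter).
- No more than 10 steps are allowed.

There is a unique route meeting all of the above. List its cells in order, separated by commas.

The budget equals the shortest possible length, so every move has to be on a shortest route through the required cells.
Route from (1,4): 4× down (reaching (5,4)), 2× left (reaching (5,2)), 3× up (reaching (2,2)), right to (2,3) — 10 moves in all.
Check: all required cells visited; 10 ≤ 10 moves.

(1,4), (2,4), (3,4), (4,4), (5,4), (5,3), (5,2), (4,2), (3,2), (2,2), (2,3)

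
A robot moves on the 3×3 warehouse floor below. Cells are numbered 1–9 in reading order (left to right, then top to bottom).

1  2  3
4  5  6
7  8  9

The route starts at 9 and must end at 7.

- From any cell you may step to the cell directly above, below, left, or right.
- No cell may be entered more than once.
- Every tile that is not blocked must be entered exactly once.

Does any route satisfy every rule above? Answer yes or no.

One route that works: 9 → 6 → 3 → 2 → 1 → 4 → 5 → 8 → 7.

yes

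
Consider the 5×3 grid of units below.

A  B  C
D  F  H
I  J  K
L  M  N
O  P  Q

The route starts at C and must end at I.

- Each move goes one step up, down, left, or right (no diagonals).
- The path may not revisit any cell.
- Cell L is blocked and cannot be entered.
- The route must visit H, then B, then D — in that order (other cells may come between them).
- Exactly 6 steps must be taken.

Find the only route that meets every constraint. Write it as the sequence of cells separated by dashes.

The waypoints must appear in the order H, B, D, with no cell reused.
Route from C: down to H, left to F, up to B, left to A, 2× down (reaching I) — 6 moves in all.
Check: order respected (H at step 1, B at step 3, D at step 5); 6 moves as required.

C - H - F - B - A - D - I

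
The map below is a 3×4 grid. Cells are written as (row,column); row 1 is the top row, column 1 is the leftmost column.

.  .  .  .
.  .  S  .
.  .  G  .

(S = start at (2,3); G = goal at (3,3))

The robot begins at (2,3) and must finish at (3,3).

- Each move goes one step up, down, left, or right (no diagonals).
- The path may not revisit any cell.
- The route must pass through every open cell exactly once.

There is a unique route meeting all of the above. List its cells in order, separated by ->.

Need to visit all 12 open cells exactly once, starting at (2,3) and ending at (3,3).
Cell (1,4) has only two open neighbours ((2,4) and (1,3)), so the path must pass straight through it: one of those is the cell it's entered from and the other is where it exits.
Route from (2,3): left 1 to (2,2), down 1 to (3,2), left 1 to (3,1), up 2 to (1,1), right 3 to (1,4), down 2 to (3,4), left 1 to (3,3) — 11 moves in all.
Check: all 12 open cells covered.

(2,3) -> (2,2) -> (3,2) -> (3,1) -> (2,1) -> (1,1) -> (1,2) -> (1,3) -> (1,4) -> (2,4) -> (3,4) -> (3,3)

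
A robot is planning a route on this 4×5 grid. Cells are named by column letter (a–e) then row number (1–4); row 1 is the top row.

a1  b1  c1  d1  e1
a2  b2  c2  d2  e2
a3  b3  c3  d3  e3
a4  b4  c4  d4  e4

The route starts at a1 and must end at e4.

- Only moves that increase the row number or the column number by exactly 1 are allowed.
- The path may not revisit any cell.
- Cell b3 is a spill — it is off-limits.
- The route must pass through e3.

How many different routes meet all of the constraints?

12

A right/down-only route from a1 to e4 makes exactly 3 down-moves and 4 right-moves in some order.
With no other constraints that would be C(7,3) = 35 routes.
Split at e3 and multiply the segment counts (each segment already excludes blocked cells): a1→e3: 12; e3→e4: 1; product = 12.
That gives 12 routes.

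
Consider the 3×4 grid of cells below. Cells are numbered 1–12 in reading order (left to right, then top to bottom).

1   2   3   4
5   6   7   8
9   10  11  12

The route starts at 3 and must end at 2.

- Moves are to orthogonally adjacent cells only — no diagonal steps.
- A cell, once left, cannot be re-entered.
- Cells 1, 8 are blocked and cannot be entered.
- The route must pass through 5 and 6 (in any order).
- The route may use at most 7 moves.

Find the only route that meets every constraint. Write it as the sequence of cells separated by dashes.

3 - 7 - 11 - 10 - 9 - 5 - 6 - 2

Any route must reach 5 and 6 and still end at 2 within 7 moves, so the order of the required stops is forced.
Route from 3: down 2 to 11, left 2 to 9, up 1 to 5, right 1 to 6, up 1 to 2 — 7 moves in all.
Check: all required cells visited; 7 ≤ 7 moves.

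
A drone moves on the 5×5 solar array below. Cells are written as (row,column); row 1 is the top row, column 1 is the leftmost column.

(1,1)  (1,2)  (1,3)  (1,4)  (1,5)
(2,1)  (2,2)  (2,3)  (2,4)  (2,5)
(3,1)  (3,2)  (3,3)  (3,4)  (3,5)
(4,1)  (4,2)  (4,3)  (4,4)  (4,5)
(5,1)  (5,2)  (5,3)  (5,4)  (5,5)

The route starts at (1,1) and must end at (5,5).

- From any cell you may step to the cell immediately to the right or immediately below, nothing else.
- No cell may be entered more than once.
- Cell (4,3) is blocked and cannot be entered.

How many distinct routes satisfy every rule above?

40

A right/down-only route from (1,1) to (5,5) makes exactly 4 down-moves and 4 right-moves in some order.
With no other constraints that would be C(8,4) = 70 routes.
Subtract routes through each blocked cell (inclusion–exclusion for overlaps): − through (4,3): 30 → 40.
That gives 40 routes.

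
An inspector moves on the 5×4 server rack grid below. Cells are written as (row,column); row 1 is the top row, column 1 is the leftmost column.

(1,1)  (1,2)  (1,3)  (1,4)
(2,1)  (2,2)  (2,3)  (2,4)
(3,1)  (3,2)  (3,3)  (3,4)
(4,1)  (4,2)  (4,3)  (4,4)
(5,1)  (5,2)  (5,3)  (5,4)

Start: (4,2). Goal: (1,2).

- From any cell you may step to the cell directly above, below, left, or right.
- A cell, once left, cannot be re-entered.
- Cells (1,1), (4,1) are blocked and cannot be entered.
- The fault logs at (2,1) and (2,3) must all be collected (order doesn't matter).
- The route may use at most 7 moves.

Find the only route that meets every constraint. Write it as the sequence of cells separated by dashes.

(4,2) - (3,2) - (3,1) - (2,1) - (2,2) - (2,3) - (1,3) - (1,2)

The 7-move cap with required stops at (2,1), (2,3) leaves no slack for detours.
Route from (4,2): up to (3,2), left to (3,1), up to (2,1), 2× right (reaching (2,3)), up to (1,3), left to (1,2) — 7 moves in all.
Check: all required cells visited; 7 ≤ 7 moves.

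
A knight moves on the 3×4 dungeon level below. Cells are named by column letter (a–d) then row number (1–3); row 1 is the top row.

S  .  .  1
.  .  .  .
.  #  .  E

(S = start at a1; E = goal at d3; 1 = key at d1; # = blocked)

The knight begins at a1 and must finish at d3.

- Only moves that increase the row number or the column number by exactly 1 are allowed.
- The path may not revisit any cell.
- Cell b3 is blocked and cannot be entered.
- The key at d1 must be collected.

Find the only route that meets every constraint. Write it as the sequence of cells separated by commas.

a1, b1, c1, d1, d2, d3

Moves only go right or down, so the column and row indices never decrease.
Route from a1: 3× right (reaching d1), 2× down (reaching d3) — 5 moves in all.
Check: all required cells visited.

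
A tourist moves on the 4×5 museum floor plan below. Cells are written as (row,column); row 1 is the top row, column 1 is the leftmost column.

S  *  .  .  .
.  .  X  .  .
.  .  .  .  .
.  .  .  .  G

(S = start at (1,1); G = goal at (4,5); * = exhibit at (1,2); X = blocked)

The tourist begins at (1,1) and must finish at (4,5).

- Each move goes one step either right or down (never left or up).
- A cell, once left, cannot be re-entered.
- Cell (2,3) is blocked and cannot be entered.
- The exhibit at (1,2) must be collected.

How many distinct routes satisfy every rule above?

8

A right/down-only route from (1,1) to (4,5) makes exactly 3 down-moves and 4 right-moves in some order.
With no other constraints that would be C(7,3) = 35 routes.
Split at (1,2) and multiply the segment counts (each segment already excludes blocked cells): (1,1)→(1,2): 1; (1,2)→(4,5): 8; product = 8.
That gives 8 routes.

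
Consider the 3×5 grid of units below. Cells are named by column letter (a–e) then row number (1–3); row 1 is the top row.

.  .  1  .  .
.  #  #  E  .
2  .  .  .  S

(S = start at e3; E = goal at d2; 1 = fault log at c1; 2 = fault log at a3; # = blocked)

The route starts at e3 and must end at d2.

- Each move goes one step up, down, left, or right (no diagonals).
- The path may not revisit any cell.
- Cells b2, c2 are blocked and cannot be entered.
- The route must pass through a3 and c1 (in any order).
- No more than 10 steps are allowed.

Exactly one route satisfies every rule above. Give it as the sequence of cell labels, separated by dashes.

The budget equals the shortest possible length, so every move has to be on a shortest route through the required cells.
Route from e3: left 4 to a3, up 2 to a1, right 3 to d1, down 1 to d2 — 10 moves in all.
Check: all required cells visited; 10 ≤ 10 moves.

e3 - d3 - c3 - b3 - a3 - a2 - a1 - b1 - c1 - d1 - d2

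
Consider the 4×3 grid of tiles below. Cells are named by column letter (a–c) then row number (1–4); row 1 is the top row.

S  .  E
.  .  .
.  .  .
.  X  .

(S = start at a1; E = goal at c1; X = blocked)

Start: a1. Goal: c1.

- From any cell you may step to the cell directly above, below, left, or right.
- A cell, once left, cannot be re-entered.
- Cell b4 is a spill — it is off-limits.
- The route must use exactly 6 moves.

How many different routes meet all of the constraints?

5

Need simple routes of exactly 6 moves from a1 to c1 (Manhattan distance 2, so 2 moves are spent on a detour and 2 undoing it).
Enumerating: a1 a2 a3 b3 b2 b1 c1 | a1 a2 a3 b3 b2 c2 c1 | a1 a2 a3 b3 c3 c2 c1 | a1 a2 b2 b3 c3 c2 c1 | a1 b1 b2 b3 c3 c2 c1.
That gives 5 routes.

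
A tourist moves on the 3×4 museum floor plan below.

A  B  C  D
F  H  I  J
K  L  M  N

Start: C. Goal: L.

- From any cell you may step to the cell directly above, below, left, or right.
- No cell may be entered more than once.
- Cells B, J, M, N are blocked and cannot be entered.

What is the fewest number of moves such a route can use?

The Manhattan distance from C to L is |1−3| + |3−2| = 3, so at least 3 moves are needed.
A route of 3 moves achieves this: C → I → H → L.
Since 3 matches the lower bound, it is optimal.

3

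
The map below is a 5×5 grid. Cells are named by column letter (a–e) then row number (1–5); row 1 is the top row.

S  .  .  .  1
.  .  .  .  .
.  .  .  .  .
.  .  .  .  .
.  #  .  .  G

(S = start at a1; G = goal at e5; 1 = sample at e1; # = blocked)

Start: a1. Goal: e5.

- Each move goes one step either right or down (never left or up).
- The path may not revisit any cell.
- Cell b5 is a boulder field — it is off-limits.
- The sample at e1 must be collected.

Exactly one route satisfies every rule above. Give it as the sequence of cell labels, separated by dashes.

Moves only go right or down, so the column and row indices never decrease.
Route from a1: 4× right (reaching e1), 4× down (reaching e5) — 8 moves in all.
Check: all required cells visited.

a1 - b1 - c1 - d1 - e1 - e2 - e3 - e4 - e5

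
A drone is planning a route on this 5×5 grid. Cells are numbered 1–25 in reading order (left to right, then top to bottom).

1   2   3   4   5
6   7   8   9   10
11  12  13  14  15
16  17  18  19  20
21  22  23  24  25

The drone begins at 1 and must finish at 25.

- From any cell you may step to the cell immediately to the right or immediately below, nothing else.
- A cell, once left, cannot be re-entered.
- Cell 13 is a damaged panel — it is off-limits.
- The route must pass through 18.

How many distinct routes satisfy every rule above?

A right/down-only route from 1 to 25 makes exactly 4 down-moves and 4 right-moves in some order.
With no other constraints that would be C(8,4) = 70 routes.
Split at 18 and multiply the segment counts (each segment already excludes blocked cells): 1→18: 4; 18→25: 3; product = 12.
That gives 12 routes.

12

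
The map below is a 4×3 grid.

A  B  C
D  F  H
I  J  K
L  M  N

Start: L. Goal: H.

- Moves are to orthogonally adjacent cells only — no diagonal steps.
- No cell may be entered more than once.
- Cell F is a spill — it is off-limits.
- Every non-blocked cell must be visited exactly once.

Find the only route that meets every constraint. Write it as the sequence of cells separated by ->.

L -> M -> N -> K -> J -> I -> D -> A -> B -> C -> H

Need to visit all 11 open cells exactly once, starting at L and ending at H.
Cell D has only two open neighbours (A and I), so the path must pass straight through it: one of those is the cell it's entered from and the other is where it exits.
Route from L: 2× right (reaching N), up to K, 2× left (reaching I), 2× up (reaching A), 2× right (reaching C), down to H — 10 moves in all.
Check: all 11 open cells covered.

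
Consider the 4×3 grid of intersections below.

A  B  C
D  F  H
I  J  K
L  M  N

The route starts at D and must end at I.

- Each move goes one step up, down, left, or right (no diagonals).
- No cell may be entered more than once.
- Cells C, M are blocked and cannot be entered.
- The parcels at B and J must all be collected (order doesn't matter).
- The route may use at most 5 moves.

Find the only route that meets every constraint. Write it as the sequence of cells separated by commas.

D, A, B, F, J, I

The budget equals the shortest possible length, so every move has to be on a shortest route through the required cells.
Route from D: up to A, right to B, 2× down (reaching J), left to I — 5 moves in all.
Check: all required cells visited; 5 ≤ 5 moves.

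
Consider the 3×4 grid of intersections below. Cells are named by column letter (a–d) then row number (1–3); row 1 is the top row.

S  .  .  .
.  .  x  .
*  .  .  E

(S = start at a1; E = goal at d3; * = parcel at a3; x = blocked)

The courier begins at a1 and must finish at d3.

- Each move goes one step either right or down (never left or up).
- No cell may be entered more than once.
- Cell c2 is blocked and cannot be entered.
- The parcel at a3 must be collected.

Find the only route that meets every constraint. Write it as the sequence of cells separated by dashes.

Moves only go right or down, so the column and row indices never decrease.
Route from a1: 2× down (reaching a3), 3× right (reaching d3) — 5 moves in all.
Check: all required cells visited.

a1 - a2 - a3 - b3 - c3 - d3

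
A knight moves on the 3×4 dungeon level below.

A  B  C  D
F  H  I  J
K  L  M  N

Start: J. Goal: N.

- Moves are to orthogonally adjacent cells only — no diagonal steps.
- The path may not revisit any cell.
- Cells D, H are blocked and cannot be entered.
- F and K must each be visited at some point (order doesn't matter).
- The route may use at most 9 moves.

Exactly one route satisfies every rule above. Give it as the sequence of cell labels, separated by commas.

J, I, C, B, A, F, K, L, M, N

The budget equals the shortest possible length, so every move has to be on a shortest route through the required cells.
Route from J: left to I, up to C, 2× left (reaching A), 2× down (reaching K), 3× right (reaching N) — 9 moves in all.
Check: all required cells visited; 9 ≤ 9 moves.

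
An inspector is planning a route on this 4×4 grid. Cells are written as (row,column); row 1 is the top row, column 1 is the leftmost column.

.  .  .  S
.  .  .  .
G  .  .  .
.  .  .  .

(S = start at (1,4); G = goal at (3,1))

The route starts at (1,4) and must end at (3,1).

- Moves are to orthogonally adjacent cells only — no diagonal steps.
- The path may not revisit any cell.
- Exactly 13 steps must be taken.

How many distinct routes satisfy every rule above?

27

Need simple routes of exactly 13 moves from (1,4) to (3,1) (Manhattan distance 5, so 4 moves are spent on a detour and 4 undoing it).
Branch systematically from the start, pruning whenever the remaining move budget drops below the Manhattan distance to (3,1) or differs from it in parity. Grouping the completions by first move — via (2,4): 12; via (1,3): 15 — and summing: 12 + 15 = 27.
That gives 27 routes.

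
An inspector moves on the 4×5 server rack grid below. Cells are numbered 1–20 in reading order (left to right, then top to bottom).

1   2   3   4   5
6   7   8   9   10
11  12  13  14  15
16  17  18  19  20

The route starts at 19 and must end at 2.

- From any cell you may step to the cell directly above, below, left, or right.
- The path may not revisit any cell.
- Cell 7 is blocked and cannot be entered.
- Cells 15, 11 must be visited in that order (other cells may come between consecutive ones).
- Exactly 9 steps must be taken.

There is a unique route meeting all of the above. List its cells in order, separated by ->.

The waypoints must appear in the order 15, 11, with no cell reused.
Route from 19: right to 20, up to 15, 4× left (reaching 11), 2× up (reaching 1), right to 2 — 9 moves in all.
Check: order respected (15 at step 2, 11 at step 6); 9 moves as required.

19 -> 20 -> 15 -> 14 -> 13 -> 12 -> 11 -> 6 -> 1 -> 2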